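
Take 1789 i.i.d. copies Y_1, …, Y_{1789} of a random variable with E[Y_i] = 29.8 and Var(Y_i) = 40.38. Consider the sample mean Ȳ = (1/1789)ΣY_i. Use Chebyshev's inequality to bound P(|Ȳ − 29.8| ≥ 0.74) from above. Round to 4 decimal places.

0.0412

Var(Ȳ) = Var(Y_i)/n = 40.38/1789 = 0.022571.
Chebyshev: P(|Ȳ − 29.8| ≥ 0.74) ≤ Var(Ȳ)/(0.74)² = 40.38/(1789·0.74²) = 0.0412.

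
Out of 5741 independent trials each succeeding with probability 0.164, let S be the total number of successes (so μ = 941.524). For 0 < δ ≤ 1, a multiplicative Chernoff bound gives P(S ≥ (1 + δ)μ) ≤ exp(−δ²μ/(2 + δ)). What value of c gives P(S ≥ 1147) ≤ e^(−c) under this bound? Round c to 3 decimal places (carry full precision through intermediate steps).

20.215

Write 1147 = (1 + δ)μ, so δ = 1147/941.524 − 1 = 0.2182377…
Then the exponent is δ²μ/(2 + δ) = (1147 − μ)² / (μ·(2 + δ)) = 20.215418.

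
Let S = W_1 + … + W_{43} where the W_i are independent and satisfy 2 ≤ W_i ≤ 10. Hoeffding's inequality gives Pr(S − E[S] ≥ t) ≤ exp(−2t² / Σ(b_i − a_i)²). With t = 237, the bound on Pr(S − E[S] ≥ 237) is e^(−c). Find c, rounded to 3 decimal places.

Σ(b_i − a_i)² = 43·(8)² = 2752.
c = 2t²/2752 = 2·237²/2752 = 40.8205.

40.820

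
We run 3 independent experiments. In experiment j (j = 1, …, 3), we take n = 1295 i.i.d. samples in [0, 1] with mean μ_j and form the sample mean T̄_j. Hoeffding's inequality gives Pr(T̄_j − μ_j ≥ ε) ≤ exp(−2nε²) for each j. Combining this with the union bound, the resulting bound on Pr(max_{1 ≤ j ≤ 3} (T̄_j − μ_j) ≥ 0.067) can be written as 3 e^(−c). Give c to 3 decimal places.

Union bound over the 3 events: Pr(max_{1 ≤ j ≤ 3} (T̄_j − μ_j) ≥ 0.067) ≤ 3·exp(−2nε²) = 3 exp(−2·1295·0.067²).
So c = 2·1295·0.067² = 11.6265.

11.627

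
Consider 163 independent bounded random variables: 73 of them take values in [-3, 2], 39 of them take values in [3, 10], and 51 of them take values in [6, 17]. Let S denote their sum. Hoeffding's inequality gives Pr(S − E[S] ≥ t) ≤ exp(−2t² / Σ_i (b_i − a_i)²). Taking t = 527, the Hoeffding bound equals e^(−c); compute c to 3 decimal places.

Σ(b_i − a_i)² = 73·5² + 39·7² + 51·11² = 9907.
c = 2t² / 9907 = 2·527² / 9907 = 56.0672.

56.067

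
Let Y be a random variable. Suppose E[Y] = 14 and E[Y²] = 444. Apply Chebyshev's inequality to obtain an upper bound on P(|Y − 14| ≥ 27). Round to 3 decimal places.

0.340

Var(Y) = E[Y²] − (E[Y])² = 444 − 196 = 248.
Chebyshev's inequality: P(|Y − μ| ≥ t) ≤ Var(Y)/t² = 248/729 = 0.3402.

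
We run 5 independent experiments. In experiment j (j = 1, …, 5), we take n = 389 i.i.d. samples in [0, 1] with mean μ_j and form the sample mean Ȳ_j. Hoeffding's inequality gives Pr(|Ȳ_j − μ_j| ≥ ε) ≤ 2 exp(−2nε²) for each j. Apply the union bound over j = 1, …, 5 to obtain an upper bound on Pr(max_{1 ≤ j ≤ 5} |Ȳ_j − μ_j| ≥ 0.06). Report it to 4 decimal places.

0.6076

Per-experiment Hoeffding bound: 2·exp(−2·389·0.06²) = 2·exp(−2.80080) = 0.12152.
Union bound over 5 events: 5·0.12152 = 0.60761.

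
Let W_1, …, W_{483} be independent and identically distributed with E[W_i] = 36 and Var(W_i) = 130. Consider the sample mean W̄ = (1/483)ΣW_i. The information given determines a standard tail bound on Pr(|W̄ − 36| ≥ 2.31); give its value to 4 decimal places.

0.0504

With mean and variance of each term known, Chebyshev's inequality bounds the deviation of the sum (or sample mean).
Var(W̄) = Var(W_i)/n = 130/483 = 0.26915.
Chebyshev: Pr(|W̄ − 36| ≥ 2.31) ≤ Var(W̄)/(2.31)² = 130/(483·2.31²) = 0.0504.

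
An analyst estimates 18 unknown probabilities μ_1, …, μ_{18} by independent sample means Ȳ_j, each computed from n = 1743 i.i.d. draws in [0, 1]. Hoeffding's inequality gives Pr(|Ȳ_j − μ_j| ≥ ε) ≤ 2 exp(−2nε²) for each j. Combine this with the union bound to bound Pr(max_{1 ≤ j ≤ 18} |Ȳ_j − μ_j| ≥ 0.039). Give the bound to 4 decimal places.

0.1793

Per-experiment Hoeffding bound: 2·exp(−2·1743·0.039²) = 2·exp(−5.30221) = 0.0099612.
Union bound over 18 events: 18·0.0099612 = 0.17930.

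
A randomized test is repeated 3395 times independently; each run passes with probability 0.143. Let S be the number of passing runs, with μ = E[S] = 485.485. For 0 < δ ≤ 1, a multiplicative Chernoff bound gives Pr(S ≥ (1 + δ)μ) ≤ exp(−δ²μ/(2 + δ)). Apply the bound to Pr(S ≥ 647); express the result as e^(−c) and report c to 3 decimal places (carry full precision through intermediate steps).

23.035

Write 647 = (1 + δ)μ, so δ = 647/485.485 − 1 = 0.3326879…
Then the exponent is δ²μ/(2 + δ) = (647 − μ)² / (μ·(2 + δ)) = 23.035268.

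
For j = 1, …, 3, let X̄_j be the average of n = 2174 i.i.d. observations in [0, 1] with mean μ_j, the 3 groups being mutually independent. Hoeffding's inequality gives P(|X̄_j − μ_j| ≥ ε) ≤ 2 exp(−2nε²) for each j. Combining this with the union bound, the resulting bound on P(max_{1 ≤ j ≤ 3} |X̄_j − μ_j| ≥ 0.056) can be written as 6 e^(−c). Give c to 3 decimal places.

Union bound over the 3 events: P(max_{1 ≤ j ≤ 3} |X̄_j − μ_j| ≥ 0.056) ≤ 3·2·exp(−2nε²) = 6 exp(−2·2174·0.056²).
So c = 2·2174·0.056² = 13.6353.

13.635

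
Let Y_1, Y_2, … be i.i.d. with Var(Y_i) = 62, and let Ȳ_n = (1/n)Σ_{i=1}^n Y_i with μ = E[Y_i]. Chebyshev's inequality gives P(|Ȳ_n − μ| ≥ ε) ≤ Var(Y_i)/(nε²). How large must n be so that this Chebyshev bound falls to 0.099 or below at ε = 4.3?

Require 62/(n·4.3²) ≤ 0.099, i.e. n ≥ 62/(0.099·4.3²) = 33.870.
The smallest integer n is 34.

34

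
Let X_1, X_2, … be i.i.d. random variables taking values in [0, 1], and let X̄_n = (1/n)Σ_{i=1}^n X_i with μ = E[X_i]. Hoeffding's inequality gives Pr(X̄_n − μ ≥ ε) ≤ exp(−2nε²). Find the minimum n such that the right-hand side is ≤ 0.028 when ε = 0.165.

66

Require exp(−2nε²) ≤ 0.028, i.e. 2nε² ≥ ln(1/0.028) = 3.575551.
So n ≥ 3.575551 / (2·0.165²) = 65.667.
The smallest integer n is 66.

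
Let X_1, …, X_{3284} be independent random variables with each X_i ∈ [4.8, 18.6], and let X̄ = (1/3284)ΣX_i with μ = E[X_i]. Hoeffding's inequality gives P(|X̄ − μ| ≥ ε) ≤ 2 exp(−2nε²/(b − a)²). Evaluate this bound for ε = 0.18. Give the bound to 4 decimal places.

Exponent: 2nε²/(b − a)² = 2·3284·0.18² / 13.8² = 1.11743.
Bound = 2·exp(−1.11743) = 0.65424.

0.6542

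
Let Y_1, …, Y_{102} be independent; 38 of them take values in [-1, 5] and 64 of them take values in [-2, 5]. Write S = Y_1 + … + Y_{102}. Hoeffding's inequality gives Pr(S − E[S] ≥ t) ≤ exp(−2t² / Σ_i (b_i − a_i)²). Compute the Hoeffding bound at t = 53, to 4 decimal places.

0.2873

Σ(b_i − a_i)² = 38·6² + 64·7² = 4504.
Exponent = 2·53² / 4504 = 1.24734.
Bound = exp(−1.24734) = 0.28727.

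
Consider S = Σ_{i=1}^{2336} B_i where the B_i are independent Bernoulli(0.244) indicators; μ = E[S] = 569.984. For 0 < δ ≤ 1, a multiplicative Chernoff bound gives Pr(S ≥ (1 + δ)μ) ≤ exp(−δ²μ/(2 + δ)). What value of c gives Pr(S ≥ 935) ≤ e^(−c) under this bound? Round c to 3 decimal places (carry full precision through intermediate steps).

88.530

Write 935 = (1 + δ)μ, so δ = 935/569.984 − 1 = 0.6403969…
Then the exponent is δ²μ/(2 + δ) = (935 − μ)² / (μ·(2 + δ)) = 88.530297.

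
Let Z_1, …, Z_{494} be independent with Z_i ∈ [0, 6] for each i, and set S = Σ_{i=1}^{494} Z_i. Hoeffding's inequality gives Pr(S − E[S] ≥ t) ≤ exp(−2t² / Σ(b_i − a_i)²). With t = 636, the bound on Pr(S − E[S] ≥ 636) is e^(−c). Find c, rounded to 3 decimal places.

45.490

Σ(b_i − a_i)² = 494·(6)² = 17784.
c = 2t²/17784 = 2·636²/17784 = 45.4899.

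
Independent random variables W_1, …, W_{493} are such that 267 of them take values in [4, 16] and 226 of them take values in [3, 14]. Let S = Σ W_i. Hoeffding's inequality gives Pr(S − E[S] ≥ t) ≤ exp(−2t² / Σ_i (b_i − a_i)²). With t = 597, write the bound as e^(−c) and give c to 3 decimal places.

10.834

Σ(b_i − a_i)² = 267·12² + 226·11² = 65794.
c = 2t² / 65794 = 2·597² / 65794 = 10.8341.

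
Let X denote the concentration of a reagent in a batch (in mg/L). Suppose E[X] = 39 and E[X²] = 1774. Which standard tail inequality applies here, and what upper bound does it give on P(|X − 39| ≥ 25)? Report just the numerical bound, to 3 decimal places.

0.405

The first two moments determine the variance, so Chebyshev's inequality is the sharpest standard bound available.
Var(X) = E[X²] − (E[X])² = 1774 − 1521 = 253.
Chebyshev's inequality: P(|X − μ| ≥ t) ≤ Var(X)/t² = 253/625 = 0.4048.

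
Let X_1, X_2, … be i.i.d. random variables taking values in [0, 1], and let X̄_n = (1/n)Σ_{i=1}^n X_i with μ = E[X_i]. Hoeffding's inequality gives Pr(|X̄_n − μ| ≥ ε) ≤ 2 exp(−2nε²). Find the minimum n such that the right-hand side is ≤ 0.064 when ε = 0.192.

Require 2·exp(−2nε²) ≤ 0.064, i.e. 2nε² ≥ ln(2/0.064) = 3.442019.
So n ≥ 3.442019 / (2·0.192²) = 46.685.
The smallest integer n is 47.

47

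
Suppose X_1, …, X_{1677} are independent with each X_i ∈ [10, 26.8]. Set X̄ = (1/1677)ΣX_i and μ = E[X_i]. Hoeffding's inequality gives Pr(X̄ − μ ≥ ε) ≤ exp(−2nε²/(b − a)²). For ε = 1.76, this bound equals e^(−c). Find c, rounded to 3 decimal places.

c = 2nε²/(b − a)² = 2·1677·1.76² / 16.8² = 36.8103.

36.810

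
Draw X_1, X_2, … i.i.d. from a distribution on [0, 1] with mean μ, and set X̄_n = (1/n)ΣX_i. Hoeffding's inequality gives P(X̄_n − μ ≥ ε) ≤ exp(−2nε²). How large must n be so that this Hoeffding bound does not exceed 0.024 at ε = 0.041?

Require exp(−2nε²) ≤ 0.024, i.e. 2nε² ≥ ln(1/0.024) = 3.729701.
So n ≥ 3.729701 / (2·0.041²) = 1109.370.
The smallest integer n is 1110.

1110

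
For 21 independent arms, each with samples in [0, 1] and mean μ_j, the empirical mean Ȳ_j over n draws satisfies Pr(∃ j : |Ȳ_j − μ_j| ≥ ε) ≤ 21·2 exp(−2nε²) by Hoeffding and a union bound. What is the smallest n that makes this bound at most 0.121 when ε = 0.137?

Need 2·21·exp(−2nε²) ≤ 0.121, i.e. exp(−2nε²) ≤ 0.121/42.
So 2nε² ≥ ln(42/0.121) = 5.849634.
Hence n ≥ 5.849634/(2·0.137²) = 155.832.
The smallest integer n is 156.

156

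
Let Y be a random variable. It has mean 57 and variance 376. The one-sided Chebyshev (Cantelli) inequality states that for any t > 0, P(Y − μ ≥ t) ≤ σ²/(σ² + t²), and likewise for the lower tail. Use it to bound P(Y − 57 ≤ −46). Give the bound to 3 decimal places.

Here σ² = 376 and t = 46, so σ² + t² = 2492.
Cantelli's bound: 376/2492 = 0.1509.

0.151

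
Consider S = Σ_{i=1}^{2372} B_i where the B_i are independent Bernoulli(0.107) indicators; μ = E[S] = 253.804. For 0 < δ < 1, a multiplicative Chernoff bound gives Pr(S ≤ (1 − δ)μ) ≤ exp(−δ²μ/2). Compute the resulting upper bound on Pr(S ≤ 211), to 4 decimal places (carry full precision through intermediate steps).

0.0271

Write 211 = (1 − δ)μ, so δ = 1 − 211/253.804 = 0.1686498…
Then the exponent is δ²μ/2 = (μ − 211)²/(2μ) = 3.609444.
Bound = exp(−3.609444) = 0.02707.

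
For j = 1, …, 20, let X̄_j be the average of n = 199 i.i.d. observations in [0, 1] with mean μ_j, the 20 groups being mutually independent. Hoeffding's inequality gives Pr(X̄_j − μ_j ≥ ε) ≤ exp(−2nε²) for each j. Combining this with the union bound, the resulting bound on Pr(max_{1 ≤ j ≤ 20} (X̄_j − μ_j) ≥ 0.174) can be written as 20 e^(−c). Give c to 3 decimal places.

12.050

Union bound over the 20 events: Pr(max_{1 ≤ j ≤ 20} (X̄_j − μ_j) ≥ 0.174) ≤ 20·exp(−2nε²) = 20 exp(−2·199·0.174²).
So c = 2·199·0.174² = 12.0498.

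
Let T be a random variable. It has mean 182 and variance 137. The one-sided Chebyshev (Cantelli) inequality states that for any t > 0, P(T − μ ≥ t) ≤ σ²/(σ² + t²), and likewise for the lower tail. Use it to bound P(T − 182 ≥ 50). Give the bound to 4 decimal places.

Here σ² = 137 and t = 50, so σ² + t² = 2637.
Cantelli's bound: 137/2637 = 0.0520.

0.0520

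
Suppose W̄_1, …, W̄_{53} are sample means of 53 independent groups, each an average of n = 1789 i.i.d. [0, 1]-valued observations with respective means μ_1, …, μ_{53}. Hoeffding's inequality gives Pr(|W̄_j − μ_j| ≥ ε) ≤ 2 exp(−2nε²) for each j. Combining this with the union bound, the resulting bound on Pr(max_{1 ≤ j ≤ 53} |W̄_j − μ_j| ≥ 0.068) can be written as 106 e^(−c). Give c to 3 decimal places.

Union bound over the 53 events: Pr(max_{1 ≤ j ≤ 53} |W̄_j − μ_j| ≥ 0.068) ≤ 53·2·exp(−2nε²) = 106 exp(−2·1789·0.068²).
So c = 2·1789·0.068² = 16.5447.

16.545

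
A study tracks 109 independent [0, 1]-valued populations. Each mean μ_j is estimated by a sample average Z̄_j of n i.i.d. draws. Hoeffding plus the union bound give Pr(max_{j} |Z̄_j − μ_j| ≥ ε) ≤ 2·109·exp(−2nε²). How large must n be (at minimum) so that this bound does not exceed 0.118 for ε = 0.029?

4472

Need 2·109·exp(−2nε²) ≤ 0.118, i.e. exp(−2nε²) ≤ 0.118/218.
So 2nε² ≥ ln(218/0.118) = 7.521566.
Hence n ≥ 7.521566/(2·0.029²) = 4471.799.
The smallest integer n is 4472.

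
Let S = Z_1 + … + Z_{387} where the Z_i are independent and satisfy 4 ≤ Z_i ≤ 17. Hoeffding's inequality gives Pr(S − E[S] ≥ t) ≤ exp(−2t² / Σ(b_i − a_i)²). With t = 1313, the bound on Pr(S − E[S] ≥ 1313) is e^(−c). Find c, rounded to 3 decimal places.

Σ(b_i − a_i)² = 387·(13)² = 65403.
c = 2t²/65403 = 2·1313²/65403 = 52.7183.

52.718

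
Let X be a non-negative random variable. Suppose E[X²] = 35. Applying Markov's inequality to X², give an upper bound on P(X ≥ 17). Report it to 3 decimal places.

Since X ≥ 0, the event {X ≥ 17} is the same as {X² ≥ 289}.
Markov's inequality applied to X² gives P(X² ≥ 289) ≤ E[X²]/289 = 35/289 = 0.1211.

0.121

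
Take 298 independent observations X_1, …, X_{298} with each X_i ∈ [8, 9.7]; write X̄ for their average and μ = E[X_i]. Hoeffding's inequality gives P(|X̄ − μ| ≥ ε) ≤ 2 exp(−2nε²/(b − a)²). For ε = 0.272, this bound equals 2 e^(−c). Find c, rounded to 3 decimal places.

c = 2nε²/(b − a)² = 2·298·0.272² / 1.7² = 15.2576.

15.258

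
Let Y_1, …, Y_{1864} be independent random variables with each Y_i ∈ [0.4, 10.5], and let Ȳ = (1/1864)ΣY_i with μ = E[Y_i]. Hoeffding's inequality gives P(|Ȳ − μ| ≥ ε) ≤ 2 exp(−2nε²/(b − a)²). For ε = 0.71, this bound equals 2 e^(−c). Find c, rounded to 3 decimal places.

c = 2nε²/(b − a)² = 2·1864·0.71² / 10.1² = 18.4226.

18.423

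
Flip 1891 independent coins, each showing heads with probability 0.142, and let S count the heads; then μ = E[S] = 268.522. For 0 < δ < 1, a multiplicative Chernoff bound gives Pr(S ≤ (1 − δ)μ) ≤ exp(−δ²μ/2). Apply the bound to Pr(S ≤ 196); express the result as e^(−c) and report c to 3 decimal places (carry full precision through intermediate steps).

Write 196 = (1 − δ)μ, so δ = 1 − 196/268.522 = 0.2700784…
Then the exponent is δ²μ/2 = (μ − 196)²/(2μ) = 9.793314.

9.793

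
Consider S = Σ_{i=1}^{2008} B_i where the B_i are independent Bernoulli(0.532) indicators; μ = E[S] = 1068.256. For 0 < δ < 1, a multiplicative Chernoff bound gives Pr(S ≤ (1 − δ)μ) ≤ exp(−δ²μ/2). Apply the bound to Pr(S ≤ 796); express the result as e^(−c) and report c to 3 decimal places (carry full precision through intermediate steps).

34.694

Write 796 = (1 − δ)μ, so δ = 1 − 796/1068.256 = 0.2548603…
Then the exponent is δ²μ/2 = (μ − 796)²/(2μ) = 34.693617.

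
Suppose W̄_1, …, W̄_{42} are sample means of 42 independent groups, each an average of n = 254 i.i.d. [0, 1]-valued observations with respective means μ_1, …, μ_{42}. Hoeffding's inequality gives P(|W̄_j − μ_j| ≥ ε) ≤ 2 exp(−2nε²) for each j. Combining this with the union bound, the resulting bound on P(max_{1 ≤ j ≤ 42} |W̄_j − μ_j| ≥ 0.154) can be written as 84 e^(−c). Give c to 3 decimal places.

12.048

Union bound over the 42 events: P(max_{1 ≤ j ≤ 42} |W̄_j − μ_j| ≥ 0.154) ≤ 42·2·exp(−2nε²) = 84 exp(−2·254·0.154²).
So c = 2·254·0.154² = 12.0477.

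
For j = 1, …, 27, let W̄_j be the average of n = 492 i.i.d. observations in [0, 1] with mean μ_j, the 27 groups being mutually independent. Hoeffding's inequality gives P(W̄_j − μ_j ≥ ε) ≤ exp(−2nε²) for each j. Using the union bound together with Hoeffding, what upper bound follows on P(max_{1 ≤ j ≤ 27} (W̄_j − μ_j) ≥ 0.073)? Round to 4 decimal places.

0.1426

Per-experiment Hoeffding bound: exp(−2·492·0.073²) = exp(−5.24374) = 0.0052805.
Union bound over 27 events: 27·0.0052805 = 0.14257.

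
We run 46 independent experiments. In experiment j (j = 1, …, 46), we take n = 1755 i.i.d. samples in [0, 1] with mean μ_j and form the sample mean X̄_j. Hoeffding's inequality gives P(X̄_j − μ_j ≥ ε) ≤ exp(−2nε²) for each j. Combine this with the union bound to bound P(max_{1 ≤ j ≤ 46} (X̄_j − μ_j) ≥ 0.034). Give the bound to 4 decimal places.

Per-experiment Hoeffding bound: exp(−2·1755·0.034²) = exp(−4.05756) = 0.017291.
Union bound over 46 events: 46·0.017291 = 0.79539.

0.7954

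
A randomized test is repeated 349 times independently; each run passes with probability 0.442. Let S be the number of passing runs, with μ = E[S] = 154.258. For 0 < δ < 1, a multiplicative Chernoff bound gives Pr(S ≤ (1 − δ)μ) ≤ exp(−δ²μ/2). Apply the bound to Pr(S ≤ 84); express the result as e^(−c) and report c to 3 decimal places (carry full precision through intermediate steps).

Write 84 = (1 − δ)μ, so δ = 1 − 84/154.258 = 0.4554577…
Then the exponent is δ²μ/2 = (μ − 84)²/(2μ) = 15.999775.

16.000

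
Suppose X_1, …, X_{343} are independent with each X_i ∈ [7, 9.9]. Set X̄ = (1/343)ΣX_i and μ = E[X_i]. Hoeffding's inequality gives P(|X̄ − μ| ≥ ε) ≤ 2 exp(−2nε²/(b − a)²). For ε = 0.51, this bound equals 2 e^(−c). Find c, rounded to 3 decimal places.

c = 2nε²/(b − a)² = 2·343·0.51² / 2.9² = 21.2162.

21.216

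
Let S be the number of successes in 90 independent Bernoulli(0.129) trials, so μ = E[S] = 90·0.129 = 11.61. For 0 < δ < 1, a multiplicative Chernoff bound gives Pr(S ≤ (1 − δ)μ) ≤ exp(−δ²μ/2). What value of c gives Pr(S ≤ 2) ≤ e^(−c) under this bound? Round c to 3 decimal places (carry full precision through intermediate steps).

3.977

Write 2 = (1 − δ)μ, so δ = 1 − 2/11.61 = 0.8277347…
Then the exponent is δ²μ/2 = (μ − 2)²/(2μ) = 3.977265.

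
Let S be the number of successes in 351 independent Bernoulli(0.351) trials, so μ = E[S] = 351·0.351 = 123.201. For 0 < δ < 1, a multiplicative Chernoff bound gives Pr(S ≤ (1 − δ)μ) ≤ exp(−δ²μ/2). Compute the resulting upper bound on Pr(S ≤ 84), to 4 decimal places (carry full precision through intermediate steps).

0.0020

Write 84 = (1 − δ)μ, so δ = 1 − 84/123.201 = 0.3181874…
Then the exponent is δ²μ/2 = (μ − 84)²/(2μ) = 6.236631.
Bound = exp(−6.236631) = 0.00196.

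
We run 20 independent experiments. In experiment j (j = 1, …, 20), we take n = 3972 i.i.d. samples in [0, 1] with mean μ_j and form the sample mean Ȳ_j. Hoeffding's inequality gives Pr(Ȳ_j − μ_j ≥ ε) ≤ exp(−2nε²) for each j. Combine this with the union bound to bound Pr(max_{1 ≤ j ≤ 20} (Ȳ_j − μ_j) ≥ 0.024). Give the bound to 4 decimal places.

0.2060

Per-experiment Hoeffding bound: exp(−2·3972·0.024²) = exp(−4.57574) = 0.010299.
Union bound over 20 events: 20·0.010299 = 0.20597.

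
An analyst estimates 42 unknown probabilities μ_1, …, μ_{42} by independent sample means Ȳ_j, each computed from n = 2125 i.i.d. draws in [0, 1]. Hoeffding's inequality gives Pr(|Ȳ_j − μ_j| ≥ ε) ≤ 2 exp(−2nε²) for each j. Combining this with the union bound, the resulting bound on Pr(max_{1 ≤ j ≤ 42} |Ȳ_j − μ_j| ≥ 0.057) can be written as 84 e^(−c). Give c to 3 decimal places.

13.808

Union bound over the 42 events: Pr(max_{1 ≤ j ≤ 42} |Ȳ_j − μ_j| ≥ 0.057) ≤ 42·2·exp(−2nε²) = 84 exp(−2·2125·0.057²).
So c = 2·2125·0.057² = 13.8082.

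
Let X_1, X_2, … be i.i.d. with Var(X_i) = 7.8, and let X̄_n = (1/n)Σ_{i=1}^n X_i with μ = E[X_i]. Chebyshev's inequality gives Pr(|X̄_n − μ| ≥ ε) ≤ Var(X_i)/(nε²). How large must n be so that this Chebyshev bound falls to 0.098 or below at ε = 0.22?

1645

Require 7.8/(n·0.22²) ≤ 0.098, i.e. n ≥ 7.8/(0.098·0.22²) = 1644.459.
The smallest integer n is 1645.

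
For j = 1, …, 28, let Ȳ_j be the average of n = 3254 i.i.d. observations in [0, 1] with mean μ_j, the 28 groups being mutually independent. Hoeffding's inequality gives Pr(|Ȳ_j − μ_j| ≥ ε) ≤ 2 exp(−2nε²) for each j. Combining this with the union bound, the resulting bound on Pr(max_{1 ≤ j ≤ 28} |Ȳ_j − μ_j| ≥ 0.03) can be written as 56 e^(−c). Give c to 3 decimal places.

5.857

Union bound over the 28 events: Pr(max_{1 ≤ j ≤ 28} |Ȳ_j − μ_j| ≥ 0.03) ≤ 28·2·exp(−2nε²) = 56 exp(−2·3254·0.03²).
So c = 2·3254·0.03² = 5.8572.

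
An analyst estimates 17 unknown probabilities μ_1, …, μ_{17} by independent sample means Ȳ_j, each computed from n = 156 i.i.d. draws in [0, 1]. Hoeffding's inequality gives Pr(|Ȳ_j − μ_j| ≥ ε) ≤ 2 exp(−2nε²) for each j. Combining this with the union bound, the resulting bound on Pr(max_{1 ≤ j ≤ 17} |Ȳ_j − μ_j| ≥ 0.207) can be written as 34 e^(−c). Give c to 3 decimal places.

13.369

Union bound over the 17 events: Pr(max_{1 ≤ j ≤ 17} |Ȳ_j − μ_j| ≥ 0.207) ≤ 17·2·exp(−2nε²) = 34 exp(−2·156·0.207²).
So c = 2·156·0.207² = 13.3689.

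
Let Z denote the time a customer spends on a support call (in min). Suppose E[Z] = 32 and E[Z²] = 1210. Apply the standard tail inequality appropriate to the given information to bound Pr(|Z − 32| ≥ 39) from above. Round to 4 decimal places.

The first two moments determine the variance, so Chebyshev's inequality is the sharpest standard bound available.
Var(Z) = E[Z²] − (E[Z])² = 1210 − 1024 = 186.
Chebyshev's inequality: Pr(|Z − μ| ≥ t) ≤ Var(Z)/t² = 186/1521 = 0.1223.

0.1223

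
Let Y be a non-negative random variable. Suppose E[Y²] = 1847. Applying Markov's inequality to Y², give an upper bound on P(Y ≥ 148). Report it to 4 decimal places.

0.0843

Since Y ≥ 0, the event {Y ≥ 148} is the same as {Y² ≥ 21904}.
Markov's inequality applied to Y² gives P(Y² ≥ 21904) ≤ E[Y²]/21904 = 1847/21904 = 0.0843.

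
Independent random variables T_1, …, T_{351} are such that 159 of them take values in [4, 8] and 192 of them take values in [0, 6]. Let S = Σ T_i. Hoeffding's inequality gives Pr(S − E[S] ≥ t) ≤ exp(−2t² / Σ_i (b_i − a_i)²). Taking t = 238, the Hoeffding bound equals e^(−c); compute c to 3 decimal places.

Σ(b_i − a_i)² = 159·4² + 192·6² = 9456.
c = 2t² / 9456 = 2·238² / 9456 = 11.9805.

11.981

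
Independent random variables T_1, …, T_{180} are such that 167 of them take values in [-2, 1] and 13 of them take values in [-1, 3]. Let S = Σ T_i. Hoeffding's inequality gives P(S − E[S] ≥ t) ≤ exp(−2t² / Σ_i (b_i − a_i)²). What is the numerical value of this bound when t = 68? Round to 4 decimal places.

0.0045

Σ(b_i − a_i)² = 167·3² + 13·4² = 1711.
Exponent = 2·68² / 1711 = 5.40503.
Bound = exp(−5.40503) = 0.00449.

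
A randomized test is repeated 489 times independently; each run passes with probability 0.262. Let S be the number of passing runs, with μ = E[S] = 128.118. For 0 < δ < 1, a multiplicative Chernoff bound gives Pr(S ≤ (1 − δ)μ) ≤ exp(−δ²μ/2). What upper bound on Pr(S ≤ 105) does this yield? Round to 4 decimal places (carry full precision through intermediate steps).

0.1242

Write 105 = (1 − δ)μ, so δ = 1 − 105/128.118 = 0.180443…
Then the exponent is δ²μ/2 = (μ − 105)²/(2μ) = 2.085741.
Bound = exp(−2.085741) = 0.12422.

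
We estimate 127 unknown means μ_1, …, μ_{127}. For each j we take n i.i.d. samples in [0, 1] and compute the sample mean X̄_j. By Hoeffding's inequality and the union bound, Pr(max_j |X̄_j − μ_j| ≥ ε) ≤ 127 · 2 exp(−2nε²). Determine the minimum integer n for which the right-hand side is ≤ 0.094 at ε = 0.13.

Need 2·127·exp(−2nε²) ≤ 0.094, i.e. exp(−2nε²) ≤ 0.094/254.
So 2nε² ≥ ln(254/0.094) = 7.901795.
Hence n ≥ 7.901795/(2·0.13²) = 233.781.
The smallest integer n is 234.

234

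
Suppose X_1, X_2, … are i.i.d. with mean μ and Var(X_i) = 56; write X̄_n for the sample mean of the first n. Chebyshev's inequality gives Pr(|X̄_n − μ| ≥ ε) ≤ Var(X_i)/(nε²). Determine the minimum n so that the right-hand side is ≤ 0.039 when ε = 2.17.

305

Require 56/(n·2.17²) ≤ 0.039, i.e. n ≥ 56/(0.039·2.17²) = 304.933.
The smallest integer n is 305.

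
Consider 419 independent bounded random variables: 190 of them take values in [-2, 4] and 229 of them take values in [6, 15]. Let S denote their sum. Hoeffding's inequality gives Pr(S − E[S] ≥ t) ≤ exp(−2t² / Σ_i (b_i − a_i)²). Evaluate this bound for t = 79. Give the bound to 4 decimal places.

0.6116

Σ(b_i − a_i)² = 190·6² + 229·9² = 25389.
Exponent = 2·79² / 25389 = 0.49163.
Bound = exp(−0.49163) = 0.61163.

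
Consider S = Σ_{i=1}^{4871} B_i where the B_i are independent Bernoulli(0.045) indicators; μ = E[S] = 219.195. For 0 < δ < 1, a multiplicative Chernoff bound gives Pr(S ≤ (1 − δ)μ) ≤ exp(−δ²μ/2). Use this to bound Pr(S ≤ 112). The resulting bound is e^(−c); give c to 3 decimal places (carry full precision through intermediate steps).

26.211

Write 112 = (1 − δ)μ, so δ = 1 − 112/219.195 = 0.4890394…
Then the exponent is δ²μ/2 = (μ − 112)²/(2μ) = 26.211291.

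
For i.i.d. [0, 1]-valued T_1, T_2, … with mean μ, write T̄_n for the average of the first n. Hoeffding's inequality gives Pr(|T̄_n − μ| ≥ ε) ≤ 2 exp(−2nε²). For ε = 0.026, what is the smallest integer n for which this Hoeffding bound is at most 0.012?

Require 2·exp(−2nε²) ≤ 0.012, i.e. 2nε² ≥ ln(2/0.012) = 5.115996.
So n ≥ 5.115996 / (2·0.026²) = 3784.021.
The smallest integer n is 3785.

3785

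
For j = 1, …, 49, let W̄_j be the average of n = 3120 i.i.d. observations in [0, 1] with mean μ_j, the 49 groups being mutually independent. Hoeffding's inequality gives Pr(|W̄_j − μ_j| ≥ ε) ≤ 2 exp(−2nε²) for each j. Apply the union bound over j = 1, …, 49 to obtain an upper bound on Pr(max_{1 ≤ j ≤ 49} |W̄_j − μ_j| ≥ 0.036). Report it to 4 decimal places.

Per-experiment Hoeffding bound: 2·exp(−2·3120·0.036²) = 2·exp(−8.08704) = 0.000615.
Union bound over 49 events: 49·0.000615 = 0.03013.

0.0301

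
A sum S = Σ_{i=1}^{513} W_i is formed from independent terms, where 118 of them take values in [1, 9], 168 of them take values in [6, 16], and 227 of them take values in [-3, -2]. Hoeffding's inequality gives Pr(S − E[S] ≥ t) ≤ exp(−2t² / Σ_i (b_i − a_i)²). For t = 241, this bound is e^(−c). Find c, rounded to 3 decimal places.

4.726

Σ(b_i − a_i)² = 118·8² + 168·10² + 227·1² = 24579.
c = 2t² / 24579 = 2·241² / 24579 = 4.7261.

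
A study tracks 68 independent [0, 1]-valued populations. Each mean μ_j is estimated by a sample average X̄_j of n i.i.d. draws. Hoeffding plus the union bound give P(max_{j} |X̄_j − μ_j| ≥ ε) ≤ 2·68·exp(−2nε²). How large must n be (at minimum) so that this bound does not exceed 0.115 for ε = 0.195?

Need 2·68·exp(−2nε²) ≤ 0.115, i.e. exp(−2nε²) ≤ 0.115/136.
So 2nε² ≥ ln(136/0.115) = 7.075478.
Hence n ≥ 7.075478/(2·0.195²) = 93.037.
The smallest integer n is 94.

94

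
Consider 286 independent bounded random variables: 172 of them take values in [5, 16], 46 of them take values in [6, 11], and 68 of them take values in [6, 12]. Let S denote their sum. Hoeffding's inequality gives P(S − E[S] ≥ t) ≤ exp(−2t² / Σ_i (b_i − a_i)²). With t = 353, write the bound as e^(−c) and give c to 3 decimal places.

10.210

Σ(b_i − a_i)² = 172·11² + 46·5² + 68·6² = 24410.
c = 2t² / 24410 = 2·353² / 24410 = 10.2097.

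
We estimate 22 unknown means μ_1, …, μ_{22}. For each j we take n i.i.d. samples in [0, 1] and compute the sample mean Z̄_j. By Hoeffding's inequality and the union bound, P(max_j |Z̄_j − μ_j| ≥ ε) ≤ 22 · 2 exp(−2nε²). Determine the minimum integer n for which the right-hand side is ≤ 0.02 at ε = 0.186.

Need 2·22·exp(−2nε²) ≤ 0.02, i.e. exp(−2nε²) ≤ 0.02/44.
So 2nε² ≥ ln(44/0.02) = 7.696213.
Hence n ≥ 7.696213/(2·0.186²) = 111.230.
The smallest integer n is 112.

112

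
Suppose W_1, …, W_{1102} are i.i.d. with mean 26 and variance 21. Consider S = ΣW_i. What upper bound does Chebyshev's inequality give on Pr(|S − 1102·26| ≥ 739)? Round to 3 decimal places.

Var(S) = n·Var(W_i) = 1102·21 = 23142.
Chebyshev: Pr(|S − 1102·26| ≥ 739) ≤ Var(S)/739² = 23142/546121 = 0.0424.

0.042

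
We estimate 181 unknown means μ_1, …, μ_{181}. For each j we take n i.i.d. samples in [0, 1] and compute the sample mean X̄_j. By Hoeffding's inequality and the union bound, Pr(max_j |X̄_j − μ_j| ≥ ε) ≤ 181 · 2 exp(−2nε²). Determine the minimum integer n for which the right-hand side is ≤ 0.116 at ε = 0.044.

2078

Need 2·181·exp(−2nε²) ≤ 0.116, i.e. exp(−2nε²) ≤ 0.116/362.
So 2nε² ≥ ln(362/0.116) = 8.045809.
Hence n ≥ 8.045809/(2·0.044²) = 2077.947.
The smallest integer n is 2078.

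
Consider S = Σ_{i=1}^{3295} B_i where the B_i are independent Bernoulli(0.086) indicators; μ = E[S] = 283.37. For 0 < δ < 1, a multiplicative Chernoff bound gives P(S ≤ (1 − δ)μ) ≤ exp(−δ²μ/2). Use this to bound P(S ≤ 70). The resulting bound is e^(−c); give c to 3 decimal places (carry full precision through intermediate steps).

80.331

Write 70 = (1 − δ)μ, so δ = 1 − 70/283.37 = 0.7529731…
Then the exponent is δ²μ/2 = (μ − 70)²/(2μ) = 80.330940.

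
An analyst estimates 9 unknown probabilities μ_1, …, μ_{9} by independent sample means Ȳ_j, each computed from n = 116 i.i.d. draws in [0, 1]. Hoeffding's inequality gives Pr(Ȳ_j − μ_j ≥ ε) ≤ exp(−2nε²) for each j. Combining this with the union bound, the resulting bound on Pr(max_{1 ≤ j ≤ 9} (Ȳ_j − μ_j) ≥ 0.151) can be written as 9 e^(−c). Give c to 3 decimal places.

Union bound over the 9 events: Pr(max_{1 ≤ j ≤ 9} (Ȳ_j − μ_j) ≥ 0.151) ≤ 9·exp(−2nε²) = 9 exp(−2·116·0.151²).
So c = 2·116·0.151² = 5.2898.

5.290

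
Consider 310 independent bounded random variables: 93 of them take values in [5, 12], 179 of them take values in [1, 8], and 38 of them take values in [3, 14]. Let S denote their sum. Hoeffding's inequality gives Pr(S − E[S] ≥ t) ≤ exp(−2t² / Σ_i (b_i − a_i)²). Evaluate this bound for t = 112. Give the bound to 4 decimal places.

0.2467

Σ(b_i − a_i)² = 93·7² + 179·7² + 38·11² = 17926.
Exponent = 2·112² / 17926 = 1.39953.
Bound = exp(−1.39953) = 0.24671.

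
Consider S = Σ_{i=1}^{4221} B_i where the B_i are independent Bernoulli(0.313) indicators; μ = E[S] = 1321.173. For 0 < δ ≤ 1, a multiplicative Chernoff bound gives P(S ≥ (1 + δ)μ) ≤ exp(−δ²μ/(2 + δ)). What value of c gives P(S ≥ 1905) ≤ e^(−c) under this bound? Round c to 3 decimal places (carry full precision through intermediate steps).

105.653

Write 1905 = (1 + δ)μ, so δ = 1905/1321.173 − 1 = 0.4419005…
Then the exponent is δ²μ/(2 + δ) = (1905 − μ)² / (μ·(2 + δ)) = 105.652724.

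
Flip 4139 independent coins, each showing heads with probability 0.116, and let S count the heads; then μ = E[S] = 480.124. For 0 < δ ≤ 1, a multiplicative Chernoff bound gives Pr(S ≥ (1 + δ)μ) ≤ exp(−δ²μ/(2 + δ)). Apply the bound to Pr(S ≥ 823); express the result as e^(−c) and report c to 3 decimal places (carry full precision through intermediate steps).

90.217

Write 823 = (1 + δ)μ, so δ = 823/480.124 − 1 = 0.7141405…
Then the exponent is δ²μ/(2 + δ) = (823 − μ)² / (μ·(2 + δ)) = 90.217010.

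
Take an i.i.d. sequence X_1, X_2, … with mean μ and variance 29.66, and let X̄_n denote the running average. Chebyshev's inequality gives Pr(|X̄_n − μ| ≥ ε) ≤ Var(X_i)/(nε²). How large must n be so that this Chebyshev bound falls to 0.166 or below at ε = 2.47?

Require 29.66/(n·2.47²) ≤ 0.166, i.e. n ≥ 29.66/(0.166·2.47²) = 29.287.
The smallest integer n is 30.

30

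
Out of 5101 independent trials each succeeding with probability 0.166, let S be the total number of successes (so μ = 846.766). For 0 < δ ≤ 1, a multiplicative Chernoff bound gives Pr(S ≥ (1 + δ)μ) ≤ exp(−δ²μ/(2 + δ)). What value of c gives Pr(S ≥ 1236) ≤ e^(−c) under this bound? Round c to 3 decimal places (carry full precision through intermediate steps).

72.741

Write 1236 = (1 + δ)μ, so δ = 1236/846.766 − 1 = 0.4596713…
Then the exponent is δ²μ/(2 + δ) = (1236 − μ)² / (μ·(2 + δ)) = 72.741300.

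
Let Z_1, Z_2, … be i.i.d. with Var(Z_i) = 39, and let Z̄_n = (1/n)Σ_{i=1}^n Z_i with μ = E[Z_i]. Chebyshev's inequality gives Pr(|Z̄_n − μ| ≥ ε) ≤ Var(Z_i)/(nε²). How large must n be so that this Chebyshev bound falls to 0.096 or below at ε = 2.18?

86

Require 39/(n·2.18²) ≤ 0.096, i.e. n ≥ 39/(0.096·2.18²) = 85.483.
The smallest integer n is 86.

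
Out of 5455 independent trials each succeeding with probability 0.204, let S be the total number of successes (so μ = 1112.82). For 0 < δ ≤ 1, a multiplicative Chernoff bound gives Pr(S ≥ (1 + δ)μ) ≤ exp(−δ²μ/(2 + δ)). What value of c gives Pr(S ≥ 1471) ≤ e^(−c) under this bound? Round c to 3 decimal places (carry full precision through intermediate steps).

49.652

Write 1471 = (1 + δ)μ, so δ = 1471/1112.82 − 1 = 0.321867…
Then the exponent is δ²μ/(2 + δ) = (1471 − μ)² / (μ·(2 + δ)) = 49.652419.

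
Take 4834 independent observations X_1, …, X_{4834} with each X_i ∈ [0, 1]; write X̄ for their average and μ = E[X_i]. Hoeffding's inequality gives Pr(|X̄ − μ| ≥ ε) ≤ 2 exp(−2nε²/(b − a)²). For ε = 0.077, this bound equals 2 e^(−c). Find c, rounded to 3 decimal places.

57.322

c = 2nε²/(b − a)² = 2·4834·0.077² / 1² = 57.3216.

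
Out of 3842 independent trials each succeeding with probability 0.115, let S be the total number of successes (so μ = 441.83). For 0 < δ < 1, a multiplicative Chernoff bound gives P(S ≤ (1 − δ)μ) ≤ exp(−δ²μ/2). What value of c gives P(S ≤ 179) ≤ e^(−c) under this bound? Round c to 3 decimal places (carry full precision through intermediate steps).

78.174

Write 179 = (1 − δ)μ, so δ = 1 − 179/441.83 = 0.5948668…
Then the exponent is δ²μ/2 = (μ − 179)²/(2μ) = 78.174421.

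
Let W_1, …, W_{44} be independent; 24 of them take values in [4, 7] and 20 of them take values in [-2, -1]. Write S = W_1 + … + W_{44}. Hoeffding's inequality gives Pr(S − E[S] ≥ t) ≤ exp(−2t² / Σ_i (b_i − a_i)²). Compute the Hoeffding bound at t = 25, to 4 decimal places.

0.0050

Σ(b_i − a_i)² = 24·3² + 20·1² = 236.
Exponent = 2·25² / 236 = 5.29661.
Bound = exp(−5.29661) = 0.00501.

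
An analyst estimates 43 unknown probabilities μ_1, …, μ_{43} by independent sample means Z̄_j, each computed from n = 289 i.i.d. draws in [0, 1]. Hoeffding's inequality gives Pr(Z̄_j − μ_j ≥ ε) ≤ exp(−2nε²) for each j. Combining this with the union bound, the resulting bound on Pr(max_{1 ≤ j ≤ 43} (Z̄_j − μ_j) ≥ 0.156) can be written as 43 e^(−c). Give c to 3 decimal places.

14.066

Union bound over the 43 events: Pr(max_{1 ≤ j ≤ 43} (Z̄_j − μ_j) ≥ 0.156) ≤ 43·exp(−2nε²) = 43 exp(−2·289·0.156²).
So c = 2·289·0.156² = 14.0662.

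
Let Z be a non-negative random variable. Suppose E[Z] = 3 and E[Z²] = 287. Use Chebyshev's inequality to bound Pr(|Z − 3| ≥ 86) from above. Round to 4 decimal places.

0.0376

Var(Z) = E[Z²] − (E[Z])² = 287 − 9 = 278.
Chebyshev's inequality: Pr(|Z − μ| ≥ t) ≤ Var(Z)/t² = 278/7396 = 0.0376.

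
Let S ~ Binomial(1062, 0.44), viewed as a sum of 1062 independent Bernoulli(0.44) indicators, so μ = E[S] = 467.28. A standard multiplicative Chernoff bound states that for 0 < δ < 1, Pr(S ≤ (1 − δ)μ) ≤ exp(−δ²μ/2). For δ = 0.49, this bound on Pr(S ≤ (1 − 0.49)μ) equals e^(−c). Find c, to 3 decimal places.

c = δ²μ/2 = 0.49²·467.28/2 = 56.0970.

56.097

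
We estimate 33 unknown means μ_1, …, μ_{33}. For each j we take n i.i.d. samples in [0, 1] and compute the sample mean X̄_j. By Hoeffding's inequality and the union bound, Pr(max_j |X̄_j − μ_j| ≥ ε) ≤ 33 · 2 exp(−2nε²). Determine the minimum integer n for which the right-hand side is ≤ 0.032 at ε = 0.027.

Need 2·33·exp(−2nε²) ≤ 0.032, i.e. exp(−2nε²) ≤ 0.032/66.
So 2nε² ≥ ln(66/0.032) = 7.631674.
Hence n ≥ 7.631674/(2·0.027²) = 5234.344.
The smallest integer n is 5235.

5235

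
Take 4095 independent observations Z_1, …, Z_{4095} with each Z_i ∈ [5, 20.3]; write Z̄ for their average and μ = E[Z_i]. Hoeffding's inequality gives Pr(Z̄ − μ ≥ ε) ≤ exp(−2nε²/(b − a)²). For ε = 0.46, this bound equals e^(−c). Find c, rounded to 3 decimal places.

c = 2nε²/(b − a)² = 2·4095·0.46² / 15.3² = 7.4032.

7.403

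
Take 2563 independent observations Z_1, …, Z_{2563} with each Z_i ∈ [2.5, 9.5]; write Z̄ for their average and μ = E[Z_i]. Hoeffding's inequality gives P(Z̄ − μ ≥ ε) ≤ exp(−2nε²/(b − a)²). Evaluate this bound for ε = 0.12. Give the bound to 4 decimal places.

0.2217

Exponent: 2nε²/(b − a)² = 2·2563·0.12² / 7² = 1.50642.
Bound = exp(−1.50642) = 0.22170.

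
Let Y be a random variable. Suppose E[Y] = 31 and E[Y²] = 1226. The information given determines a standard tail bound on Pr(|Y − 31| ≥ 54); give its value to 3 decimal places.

The first two moments determine the variance, so Chebyshev's inequality is the sharpest standard bound available.
Var(Y) = E[Y²] − (E[Y])² = 1226 − 961 = 265.
Chebyshev's inequality: Pr(|Y − μ| ≥ t) ≤ Var(Y)/t² = 265/2916 = 0.0909.

0.091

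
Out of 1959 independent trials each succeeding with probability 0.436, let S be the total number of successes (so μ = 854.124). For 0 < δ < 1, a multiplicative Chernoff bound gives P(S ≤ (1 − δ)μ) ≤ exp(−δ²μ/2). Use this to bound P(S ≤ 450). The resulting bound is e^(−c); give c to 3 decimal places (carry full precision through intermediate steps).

95.605

Write 450 = (1 − δ)μ, so δ = 1 − 450/854.124 = 0.4731444…
Then the exponent is δ²μ/2 = (μ − 450)²/(2μ) = 95.604507.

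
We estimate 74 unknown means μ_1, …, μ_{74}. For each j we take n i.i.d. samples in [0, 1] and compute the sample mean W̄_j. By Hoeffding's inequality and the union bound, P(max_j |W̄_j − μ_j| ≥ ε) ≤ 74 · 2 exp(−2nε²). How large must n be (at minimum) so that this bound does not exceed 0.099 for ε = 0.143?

179

Need 2·74·exp(−2nε²) ≤ 0.099, i.e. exp(−2nε²) ≤ 0.099/148.
So 2nε² ≥ ln(148/0.099) = 7.309848.
Hence n ≥ 7.309848/(2·0.143²) = 178.734.
The smallest integer n is 179.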